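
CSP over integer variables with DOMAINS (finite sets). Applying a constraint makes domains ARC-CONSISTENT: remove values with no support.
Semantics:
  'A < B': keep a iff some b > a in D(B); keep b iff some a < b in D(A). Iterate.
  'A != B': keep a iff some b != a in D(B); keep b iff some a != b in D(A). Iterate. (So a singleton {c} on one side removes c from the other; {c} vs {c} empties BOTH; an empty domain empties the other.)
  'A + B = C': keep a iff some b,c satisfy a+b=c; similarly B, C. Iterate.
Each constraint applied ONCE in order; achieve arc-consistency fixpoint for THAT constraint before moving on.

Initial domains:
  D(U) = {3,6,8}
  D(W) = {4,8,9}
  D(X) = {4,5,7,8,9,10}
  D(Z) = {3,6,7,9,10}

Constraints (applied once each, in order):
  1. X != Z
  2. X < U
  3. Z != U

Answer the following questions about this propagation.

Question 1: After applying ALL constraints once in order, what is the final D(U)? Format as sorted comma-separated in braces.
Constraint 1 (X != Z) on D(X)={4,5,7,8,9,10} D(Z)={3,6,7,9,10}: no change
Constraint 2 (X < U) on D(X)={4,5,7,8,9,10} D(U)={3,6,8}: X {4,5,7,8,9,10}->{4,5,7}; U {3,6,8}->{6,8}
Constraint 3 (Z != U) on D(Z)={3,6,7,9,10} D(U)={6,8}: no change
So after all 3 constraints: D(U) = {6,8}

Answer: {6,8}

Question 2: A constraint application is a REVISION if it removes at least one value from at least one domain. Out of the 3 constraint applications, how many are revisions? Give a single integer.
Constraint 1 (X != Z) on D(X)={4,5,7,8,9,10} D(Z)={3,6,7,9,10}: no change => not a revision
Constraint 2 (X < U) on D(X)={4,5,7,8,9,10} D(U)={3,6,8}: X {4,5,7,8,9,10}->{4,5,7}; U {3,6,8}->{6,8} => REVISION
Constraint 3 (Z != U) on D(Z)={3,6,7,9,10} D(U)={6,8}: no change => not a revision
Total revisions = 1

Answer: 1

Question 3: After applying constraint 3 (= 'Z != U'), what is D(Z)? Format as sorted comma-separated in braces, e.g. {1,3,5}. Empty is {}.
Answer: {3,6,7,9,10}

Derivation:
Constraint 1 (X != Z) on D(X)={4,5,7,8,9,10} D(Z)={3,6,7,9,10}: no change
Constraint 2 (X < U) on D(X)={4,5,7,8,9,10} D(U)={3,6,8}: X {4,5,7,8,9,10}->{4,5,7}; U {3,6,8}->{6,8}
Constraint 3 (Z != U) on D(Z)={3,6,7,9,10} D(U)={6,8}: no change
So after constraint 3: D(Z) = {3,6,7,9,10}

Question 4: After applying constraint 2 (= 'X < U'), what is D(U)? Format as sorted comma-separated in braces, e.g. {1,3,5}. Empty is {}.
Answer: {6,8}

Derivation:
Constraint 1 (X != Z) on D(X)={4,5,7,8,9,10} D(Z)={3,6,7,9,10}: no change
Constraint 2 (X < U) on D(X)={4,5,7,8,9,10} D(U)={3,6,8}: X {4,5,7,8,9,10}->{4,5,7}; U {3,6,8}->{6,8}
So after constraint 2: D(U) = {6,8}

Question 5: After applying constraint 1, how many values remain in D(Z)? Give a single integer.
Constraint 1 (X != Z) on D(X)={4,5,7,8,9,10} D(Z)={3,6,7,9,10}: no change
So after constraint 1: D(Z)={3,6,7,9,10}, size = 5

Answer: 5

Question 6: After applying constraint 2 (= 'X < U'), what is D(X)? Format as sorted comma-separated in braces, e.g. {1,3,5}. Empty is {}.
Constraint 1 (X != Z) on D(X)={4,5,7,8,9,10} D(Z)={3,6,7,9,10}: no change
Constraint 2 (X < U) on D(X)={4,5,7,8,9,10} D(U)={3,6,8}: X {4,5,7,8,9,10}->{4,5,7}; U {3,6,8}->{6,8}
So after constraint 2: D(X) = {4,5,7}

Answer: {4,5,7}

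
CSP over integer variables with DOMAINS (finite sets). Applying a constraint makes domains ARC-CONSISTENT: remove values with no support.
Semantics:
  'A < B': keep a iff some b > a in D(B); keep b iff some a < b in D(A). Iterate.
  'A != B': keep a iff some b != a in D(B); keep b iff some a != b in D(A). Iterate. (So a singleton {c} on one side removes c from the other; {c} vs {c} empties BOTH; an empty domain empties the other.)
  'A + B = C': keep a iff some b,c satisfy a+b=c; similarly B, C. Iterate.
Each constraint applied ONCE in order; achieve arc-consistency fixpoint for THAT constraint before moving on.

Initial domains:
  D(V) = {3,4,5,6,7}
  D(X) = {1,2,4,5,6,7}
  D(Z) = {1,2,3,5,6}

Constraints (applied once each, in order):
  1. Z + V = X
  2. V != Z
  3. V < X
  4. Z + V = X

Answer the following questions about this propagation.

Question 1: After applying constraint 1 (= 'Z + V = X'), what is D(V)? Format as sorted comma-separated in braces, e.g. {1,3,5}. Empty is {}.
Constraint 1 (Z + V = X) on D(Z)={1,2,3,5,6} D(V)={3,4,5,6,7} D(X)={1,2,4,5,6,7}: Z {1,2,3,5,6}->{1,2,3}; V {3,4,5,6,7}->{3,4,5,6}; X {1,2,4,5,6,7}->{4,5,6,7}
So after constraint 1: D(V) = {3,4,5,6}

Answer: {3,4,5,6}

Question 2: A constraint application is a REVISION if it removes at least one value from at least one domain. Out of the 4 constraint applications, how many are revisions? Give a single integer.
Answer: 1

Derivation:
Constraint 1 (Z + V = X) on D(Z)={1,2,3,5,6} D(V)={3,4,5,6,7} D(X)={1,2,4,5,6,7}: Z {1,2,3,5,6}->{1,2,3}; V {3,4,5,6,7}->{3,4,5,6}; X {1,2,4,5,6,7}->{4,5,6,7} => REVISION
Constraint 2 (V != Z) on D(V)={3,4,5,6} D(Z)={1,2,3}: no change => not a revision
Constraint 3 (V < X) on D(V)={3,4,5,6} D(X)={4,5,6,7}: no change => not a revision
Constraint 4 (Z + V = X) on D(Z)={1,2,3} D(V)={3,4,5,6} D(X)={4,5,6,7}: no change => not a revision
Total revisions = 1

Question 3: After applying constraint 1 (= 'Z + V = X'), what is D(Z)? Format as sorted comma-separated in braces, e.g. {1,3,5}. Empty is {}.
Constraint 1 (Z + V = X) on D(Z)={1,2,3,5,6} D(V)={3,4,5,6,7} D(X)={1,2,4,5,6,7}: Z {1,2,3,5,6}->{1,2,3}; V {3,4,5,6,7}->{3,4,5,6}; X {1,2,4,5,6,7}->{4,5,6,7}
So after constraint 1: D(Z) = {1,2,3}

Answer: {1,2,3}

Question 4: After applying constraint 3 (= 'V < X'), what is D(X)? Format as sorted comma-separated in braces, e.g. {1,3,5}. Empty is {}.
Constraint 1 (Z + V = X) on D(Z)={1,2,3,5,6} D(V)={3,4,5,6,7} D(X)={1,2,4,5,6,7}: Z {1,2,3,5,6}->{1,2,3}; V {3,4,5,6,7}->{3,4,5,6}; X {1,2,4,5,6,7}->{4,5,6,7}
Constraint 2 (V != Z) on D(V)={3,4,5,6} D(Z)={1,2,3}: no change
Constraint 3 (V < X) on D(V)={3,4,5,6} D(X)={4,5,6,7}: no change
So after constraint 3: D(X) = {4,5,6,7}

Answer: {4,5,6,7}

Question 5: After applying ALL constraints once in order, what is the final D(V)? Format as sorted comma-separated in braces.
Constraint 1 (Z + V = X) on D(Z)={1,2,3,5,6} D(V)={3,4,5,6,7} D(X)={1,2,4,5,6,7}: Z {1,2,3,5,6}->{1,2,3}; V {3,4,5,6,7}->{3,4,5,6}; X {1,2,4,5,6,7}->{4,5,6,7}
Constraint 2 (V != Z) on D(V)={3,4,5,6} D(Z)={1,2,3}: no change
Constraint 3 (V < X) on D(V)={3,4,5,6} D(X)={4,5,6,7}: no change
Constraint 4 (Z + V = X) on D(Z)={1,2,3} D(V)={3,4,5,6} D(X)={4,5,6,7}: no change
So after all 4 constraints: D(V) = {3,4,5,6}

Answer: {3,4,5,6}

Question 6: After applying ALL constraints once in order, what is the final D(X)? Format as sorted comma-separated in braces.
Constraint 1 (Z + V = X) on D(Z)={1,2,3,5,6} D(V)={3,4,5,6,7} D(X)={1,2,4,5,6,7}: Z {1,2,3,5,6}->{1,2,3}; V {3,4,5,6,7}->{3,4,5,6}; X {1,2,4,5,6,7}->{4,5,6,7}
Constraint 2 (V != Z) on D(V)={3,4,5,6} D(Z)={1,2,3}: no change
Constraint 3 (V < X) on D(V)={3,4,5,6} D(X)={4,5,6,7}: no change
Constraint 4 (Z + V = X) on D(Z)={1,2,3} D(V)={3,4,5,6} D(X)={4,5,6,7}: no change
So after all 4 constraints: D(X) = {4,5,6,7}

Answer: {4,5,6,7}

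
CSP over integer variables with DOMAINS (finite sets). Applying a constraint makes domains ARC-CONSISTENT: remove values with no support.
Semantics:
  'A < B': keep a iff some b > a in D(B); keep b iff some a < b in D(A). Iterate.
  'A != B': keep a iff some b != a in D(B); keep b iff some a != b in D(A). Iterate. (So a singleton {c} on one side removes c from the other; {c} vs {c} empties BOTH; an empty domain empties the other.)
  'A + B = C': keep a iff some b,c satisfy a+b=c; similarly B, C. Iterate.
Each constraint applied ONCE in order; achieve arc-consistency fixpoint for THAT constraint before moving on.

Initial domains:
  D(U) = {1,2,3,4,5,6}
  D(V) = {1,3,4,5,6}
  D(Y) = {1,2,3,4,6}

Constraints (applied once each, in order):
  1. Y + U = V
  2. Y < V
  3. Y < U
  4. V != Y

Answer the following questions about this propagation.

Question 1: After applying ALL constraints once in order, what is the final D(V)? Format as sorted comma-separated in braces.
Constraint 1 (Y + U = V) on D(Y)={1,2,3,4,6} D(U)={1,2,3,4,5,6} D(V)={1,3,4,5,6}: Y {1,2,3,4,6}->{1,2,3,4}; U {1,2,3,4,5,6}->{1,2,3,4,5}; V {1,3,4,5,6}->{3,4,5,6}
Constraint 2 (Y < V) on D(Y)={1,2,3,4} D(V)={3,4,5,6}: no change
Constraint 3 (Y < U) on D(Y)={1,2,3,4} D(U)={1,2,3,4,5}: U {1,2,3,4,5}->{2,3,4,5}
Constraint 4 (V != Y) on D(V)={3,4,5,6} D(Y)={1,2,3,4}: no change
So after all 4 constraints: D(V) = {3,4,5,6}

Answer: {3,4,5,6}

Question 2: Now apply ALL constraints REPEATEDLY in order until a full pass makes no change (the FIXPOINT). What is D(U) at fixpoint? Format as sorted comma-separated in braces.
Answer: {2,3,4,5}

Derivation:
pass 0 (initial): D(U)={1,2,3,4,5,6}
pass 1: U {1,2,3,4,5,6}->{2,3,4,5}; V {1,3,4,5,6}->{3,4,5,6}; Y {1,2,3,4,6}->{1,2,3,4}
pass 2: no change
Fixpoint after 2 passes: D(U) = {2,3,4,5}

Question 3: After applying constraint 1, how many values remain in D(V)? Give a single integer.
Constraint 1 (Y + U = V) on D(Y)={1,2,3,4,6} D(U)={1,2,3,4,5,6} D(V)={1,3,4,5,6}: Y {1,2,3,4,6}->{1,2,3,4}; U {1,2,3,4,5,6}->{1,2,3,4,5}; V {1,3,4,5,6}->{3,4,5,6}
So after constraint 1: D(V)={3,4,5,6}, size = 4

Answer: 4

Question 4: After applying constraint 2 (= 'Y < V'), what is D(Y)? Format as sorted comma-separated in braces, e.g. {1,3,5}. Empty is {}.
Answer: {1,2,3,4}

Derivation:
Constraint 1 (Y + U = V) on D(Y)={1,2,3,4,6} D(U)={1,2,3,4,5,6} D(V)={1,3,4,5,6}: Y {1,2,3,4,6}->{1,2,3,4}; U {1,2,3,4,5,6}->{1,2,3,4,5}; V {1,3,4,5,6}->{3,4,5,6}
Constraint 2 (Y < V) on D(Y)={1,2,3,4} D(V)={3,4,5,6}: no change
So after constraint 2: D(Y) = {1,2,3,4}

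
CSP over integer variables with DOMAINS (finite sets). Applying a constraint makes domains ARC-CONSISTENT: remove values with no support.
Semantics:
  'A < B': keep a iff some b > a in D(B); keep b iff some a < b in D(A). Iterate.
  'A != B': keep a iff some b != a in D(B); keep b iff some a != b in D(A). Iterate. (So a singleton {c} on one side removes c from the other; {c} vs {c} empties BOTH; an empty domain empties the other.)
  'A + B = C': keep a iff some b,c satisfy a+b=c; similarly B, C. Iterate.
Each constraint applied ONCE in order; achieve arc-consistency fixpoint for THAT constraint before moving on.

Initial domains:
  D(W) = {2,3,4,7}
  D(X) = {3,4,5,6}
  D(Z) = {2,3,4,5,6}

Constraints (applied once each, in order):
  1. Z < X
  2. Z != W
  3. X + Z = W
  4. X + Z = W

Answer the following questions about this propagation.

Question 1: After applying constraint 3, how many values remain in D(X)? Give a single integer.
Answer: 3

Derivation:
Constraint 1 (Z < X) on D(Z)={2,3,4,5,6} D(X)={3,4,5,6}: Z {2,3,4,5,6}->{2,3,4,5}
Constraint 2 (Z != W) on D(Z)={2,3,4,5} D(W)={2,3,4,7}: no change
Constraint 3 (X + Z = W) on D(X)={3,4,5,6} D(Z)={2,3,4,5} D(W)={2,3,4,7}: X {3,4,5,6}->{3,4,5}; Z {2,3,4,5}->{2,3,4}; W {2,3,4,7}->{7}
So after constraint 3: D(X)={3,4,5}, size = 3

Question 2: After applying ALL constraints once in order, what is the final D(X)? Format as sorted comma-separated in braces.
Constraint 1 (Z < X) on D(Z)={2,3,4,5,6} D(X)={3,4,5,6}: Z {2,3,4,5,6}->{2,3,4,5}
Constraint 2 (Z != W) on D(Z)={2,3,4,5} D(W)={2,3,4,7}: no change
Constraint 3 (X + Z = W) on D(X)={3,4,5,6} D(Z)={2,3,4,5} D(W)={2,3,4,7}: X {3,4,5,6}->{3,4,5}; Z {2,3,4,5}->{2,3,4}; W {2,3,4,7}->{7}
Constraint 4 (X + Z = W) on D(X)={3,4,5} D(Z)={2,3,4} D(W)={7}: no change
So after all 4 constraints: D(X) = {3,4,5}

Answer: {3,4,5}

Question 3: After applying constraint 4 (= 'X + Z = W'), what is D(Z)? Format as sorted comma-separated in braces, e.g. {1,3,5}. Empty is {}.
Constraint 1 (Z < X) on D(Z)={2,3,4,5,6} D(X)={3,4,5,6}: Z {2,3,4,5,6}->{2,3,4,5}
Constraint 2 (Z != W) on D(Z)={2,3,4,5} D(W)={2,3,4,7}: no change
Constraint 3 (X + Z = W) on D(X)={3,4,5,6} D(Z)={2,3,4,5} D(W)={2,3,4,7}: X {3,4,5,6}->{3,4,5}; Z {2,3,4,5}->{2,3,4}; W {2,3,4,7}->{7}
Constraint 4 (X + Z = W) on D(X)={3,4,5} D(Z)={2,3,4} D(W)={7}: no change
So after constraint 4: D(Z) = {2,3,4}

Answer: {2,3,4}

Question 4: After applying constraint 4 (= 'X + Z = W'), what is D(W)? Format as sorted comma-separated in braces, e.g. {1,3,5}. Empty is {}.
Answer: {7}

Derivation:
Constraint 1 (Z < X) on D(Z)={2,3,4,5,6} D(X)={3,4,5,6}: Z {2,3,4,5,6}->{2,3,4,5}
Constraint 2 (Z != W) on D(Z)={2,3,4,5} D(W)={2,3,4,7}: no change
Constraint 3 (X + Z = W) on D(X)={3,4,5,6} D(Z)={2,3,4,5} D(W)={2,3,4,7}: X {3,4,5,6}->{3,4,5}; Z {2,3,4,5}->{2,3,4}; W {2,3,4,7}->{7}
Constraint 4 (X + Z = W) on D(X)={3,4,5} D(Z)={2,3,4} D(W)={7}: no change
So after constraint 4: D(W) = {7}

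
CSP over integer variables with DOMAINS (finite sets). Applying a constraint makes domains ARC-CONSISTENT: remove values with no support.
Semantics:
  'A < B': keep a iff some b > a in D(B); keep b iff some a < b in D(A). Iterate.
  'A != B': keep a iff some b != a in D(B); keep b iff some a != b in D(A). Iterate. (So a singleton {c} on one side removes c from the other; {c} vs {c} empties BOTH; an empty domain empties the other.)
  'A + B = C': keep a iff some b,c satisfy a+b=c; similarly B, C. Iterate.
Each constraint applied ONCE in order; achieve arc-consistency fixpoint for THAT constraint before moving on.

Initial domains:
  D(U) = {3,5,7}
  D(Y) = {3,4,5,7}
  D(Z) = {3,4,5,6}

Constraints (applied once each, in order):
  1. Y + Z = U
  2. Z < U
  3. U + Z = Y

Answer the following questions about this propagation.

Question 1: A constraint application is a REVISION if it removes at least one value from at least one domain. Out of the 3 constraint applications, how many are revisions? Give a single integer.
Constraint 1 (Y + Z = U) on D(Y)={3,4,5,7} D(Z)={3,4,5,6} D(U)={3,5,7}: Y {3,4,5,7}->{3,4}; Z {3,4,5,6}->{3,4}; U {3,5,7}->{7} => REVISION
Constraint 2 (Z < U) on D(Z)={3,4} D(U)={7}: no change => not a revision
Constraint 3 (U + Z = Y) on D(U)={7} D(Z)={3,4} D(Y)={3,4}: U {7}->{}; Z {3,4}->{}; Y {3,4}->{} => REVISION
Total revisions = 2

Answer: 2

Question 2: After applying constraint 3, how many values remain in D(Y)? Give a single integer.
Answer: 0

Derivation:
Constraint 1 (Y + Z = U) on D(Y)={3,4,5,7} D(Z)={3,4,5,6} D(U)={3,5,7}: Y {3,4,5,7}->{3,4}; Z {3,4,5,6}->{3,4}; U {3,5,7}->{7}
Constraint 2 (Z < U) on D(Z)={3,4} D(U)={7}: no change
Constraint 3 (U + Z = Y) on D(U)={7} D(Z)={3,4} D(Y)={3,4}: U {7}->{}; Z {3,4}->{}; Y {3,4}->{}
So after constraint 3: D(Y)={}, size = 0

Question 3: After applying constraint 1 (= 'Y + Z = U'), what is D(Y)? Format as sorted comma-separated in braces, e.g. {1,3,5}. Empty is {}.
Answer: {3,4}

Derivation:
Constraint 1 (Y + Z = U) on D(Y)={3,4,5,7} D(Z)={3,4,5,6} D(U)={3,5,7}: Y {3,4,5,7}->{3,4}; Z {3,4,5,6}->{3,4}; U {3,5,7}->{7}
So after constraint 1: D(Y) = {3,4}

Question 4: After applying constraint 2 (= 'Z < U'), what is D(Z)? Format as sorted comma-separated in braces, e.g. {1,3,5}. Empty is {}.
Answer: {3,4}

Derivation:
Constraint 1 (Y + Z = U) on D(Y)={3,4,5,7} D(Z)={3,4,5,6} D(U)={3,5,7}: Y {3,4,5,7}->{3,4}; Z {3,4,5,6}->{3,4}; U {3,5,7}->{7}
Constraint 2 (Z < U) on D(Z)={3,4} D(U)={7}: no change
So after constraint 2: D(Z) = {3,4}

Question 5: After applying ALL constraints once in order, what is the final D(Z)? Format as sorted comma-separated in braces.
Answer: {}

Derivation:
Constraint 1 (Y + Z = U) on D(Y)={3,4,5,7} D(Z)={3,4,5,6} D(U)={3,5,7}: Y {3,4,5,7}->{3,4}; Z {3,4,5,6}->{3,4}; U {3,5,7}->{7}
Constraint 2 (Z < U) on D(Z)={3,4} D(U)={7}: no change
Constraint 3 (U + Z = Y) on D(U)={7} D(Z)={3,4} D(Y)={3,4}: U {7}->{}; Z {3,4}->{}; Y {3,4}->{}
So after all 3 constraints: D(Z) = {}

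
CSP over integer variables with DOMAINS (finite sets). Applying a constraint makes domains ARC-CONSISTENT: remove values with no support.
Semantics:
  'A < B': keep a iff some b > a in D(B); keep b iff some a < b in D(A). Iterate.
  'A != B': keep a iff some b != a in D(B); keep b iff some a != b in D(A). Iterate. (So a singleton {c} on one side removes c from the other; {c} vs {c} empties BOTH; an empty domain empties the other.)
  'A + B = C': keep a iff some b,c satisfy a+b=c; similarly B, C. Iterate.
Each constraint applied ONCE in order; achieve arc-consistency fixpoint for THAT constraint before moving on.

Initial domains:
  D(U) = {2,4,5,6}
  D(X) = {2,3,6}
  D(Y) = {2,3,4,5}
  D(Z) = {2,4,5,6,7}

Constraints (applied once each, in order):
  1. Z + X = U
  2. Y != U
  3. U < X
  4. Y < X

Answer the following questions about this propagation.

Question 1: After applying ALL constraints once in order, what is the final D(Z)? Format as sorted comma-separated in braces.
Answer: {2,4}

Derivation:
Constraint 1 (Z + X = U) on D(Z)={2,4,5,6,7} D(X)={2,3,6} D(U)={2,4,5,6}: Z {2,4,5,6,7}->{2,4}; X {2,3,6}->{2,3}; U {2,4,5,6}->{4,5,6}
Constraint 2 (Y != U) on D(Y)={2,3,4,5} D(U)={4,5,6}: no change
Constraint 3 (U < X) on D(U)={4,5,6} D(X)={2,3}: U {4,5,6}->{}; X {2,3}->{}
Constraint 4 (Y < X) on D(Y)={2,3,4,5} D(X)={}: Y {2,3,4,5}->{}
So after all 4 constraints: D(Z) = {2,4}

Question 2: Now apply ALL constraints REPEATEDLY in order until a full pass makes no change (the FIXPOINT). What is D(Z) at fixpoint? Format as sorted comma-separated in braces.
pass 0 (initial): D(Z)={2,4,5,6,7}
pass 1: U {2,4,5,6}->{}; X {2,3,6}->{}; Y {2,3,4,5}->{}; Z {2,4,5,6,7}->{2,4}
pass 2: Z {2,4}->{}
pass 3: no change
Fixpoint after 3 passes: D(Z) = {}

Answer: {}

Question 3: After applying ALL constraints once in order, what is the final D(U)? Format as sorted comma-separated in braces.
Answer: {}

Derivation:
Constraint 1 (Z + X = U) on D(Z)={2,4,5,6,7} D(X)={2,3,6} D(U)={2,4,5,6}: Z {2,4,5,6,7}->{2,4}; X {2,3,6}->{2,3}; U {2,4,5,6}->{4,5,6}
Constraint 2 (Y != U) on D(Y)={2,3,4,5} D(U)={4,5,6}: no change
Constraint 3 (U < X) on D(U)={4,5,6} D(X)={2,3}: U {4,5,6}->{}; X {2,3}->{}
Constraint 4 (Y < X) on D(Y)={2,3,4,5} D(X)={}: Y {2,3,4,5}->{}
So after all 4 constraints: D(U) = {}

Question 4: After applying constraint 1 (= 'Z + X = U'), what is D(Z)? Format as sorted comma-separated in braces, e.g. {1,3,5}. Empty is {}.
Answer: {2,4}

Derivation:
Constraint 1 (Z + X = U) on D(Z)={2,4,5,6,7} D(X)={2,3,6} D(U)={2,4,5,6}: Z {2,4,5,6,7}->{2,4}; X {2,3,6}->{2,3}; U {2,4,5,6}->{4,5,6}
So after constraint 1: D(Z) = {2,4}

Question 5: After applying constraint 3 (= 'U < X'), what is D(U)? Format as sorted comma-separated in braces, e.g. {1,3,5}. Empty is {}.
Answer: {}

Derivation:
Constraint 1 (Z + X = U) on D(Z)={2,4,5,6,7} D(X)={2,3,6} D(U)={2,4,5,6}: Z {2,4,5,6,7}->{2,4}; X {2,3,6}->{2,3}; U {2,4,5,6}->{4,5,6}
Constraint 2 (Y != U) on D(Y)={2,3,4,5} D(U)={4,5,6}: no change
Constraint 3 (U < X) on D(U)={4,5,6} D(X)={2,3}: U {4,5,6}->{}; X {2,3}->{}
So after constraint 3: D(U) = {}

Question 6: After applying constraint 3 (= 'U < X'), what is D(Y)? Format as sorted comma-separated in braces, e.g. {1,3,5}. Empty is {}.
Answer: {2,3,4,5}

Derivation:
Constraint 1 (Z + X = U) on D(Z)={2,4,5,6,7} D(X)={2,3,6} D(U)={2,4,5,6}: Z {2,4,5,6,7}->{2,4}; X {2,3,6}->{2,3}; U {2,4,5,6}->{4,5,6}
Constraint 2 (Y != U) on D(Y)={2,3,4,5} D(U)={4,5,6}: no change
Constraint 3 (U < X) on D(U)={4,5,6} D(X)={2,3}: U {4,5,6}->{}; X {2,3}->{}
So after constraint 3: D(Y) = {2,3,4,5}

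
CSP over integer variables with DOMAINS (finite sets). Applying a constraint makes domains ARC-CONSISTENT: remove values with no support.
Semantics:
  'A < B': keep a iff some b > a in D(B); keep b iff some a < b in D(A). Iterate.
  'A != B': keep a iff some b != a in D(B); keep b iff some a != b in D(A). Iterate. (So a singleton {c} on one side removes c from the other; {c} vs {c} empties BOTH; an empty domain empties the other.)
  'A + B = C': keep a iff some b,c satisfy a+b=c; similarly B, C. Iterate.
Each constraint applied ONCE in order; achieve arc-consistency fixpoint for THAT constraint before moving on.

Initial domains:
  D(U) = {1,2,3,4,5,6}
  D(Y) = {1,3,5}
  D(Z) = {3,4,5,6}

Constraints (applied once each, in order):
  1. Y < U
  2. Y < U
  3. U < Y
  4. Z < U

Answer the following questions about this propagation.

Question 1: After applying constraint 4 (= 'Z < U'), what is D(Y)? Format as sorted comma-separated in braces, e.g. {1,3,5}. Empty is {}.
Answer: {3,5}

Derivation:
Constraint 1 (Y < U) on D(Y)={1,3,5} D(U)={1,2,3,4,5,6}: U {1,2,3,4,5,6}->{2,3,4,5,6}
Constraint 2 (Y < U) on D(Y)={1,3,5} D(U)={2,3,4,5,6}: no change
Constraint 3 (U < Y) on D(U)={2,3,4,5,6} D(Y)={1,3,5}: U {2,3,4,5,6}->{2,3,4}; Y {1,3,5}->{3,5}
Constraint 4 (Z < U) on D(Z)={3,4,5,6} D(U)={2,3,4}: Z {3,4,5,6}->{3}; U {2,3,4}->{4}
So after constraint 4: D(Y) = {3,5}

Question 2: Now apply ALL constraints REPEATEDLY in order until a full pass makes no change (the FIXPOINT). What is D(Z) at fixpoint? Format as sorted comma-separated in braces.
pass 0 (initial): D(Z)={3,4,5,6}
pass 1: U {1,2,3,4,5,6}->{4}; Y {1,3,5}->{3,5}; Z {3,4,5,6}->{3}
pass 2: U {4}->{}; Y {3,5}->{}; Z {3}->{}
pass 3: no change
Fixpoint after 3 passes: D(Z) = {}

Answer: {}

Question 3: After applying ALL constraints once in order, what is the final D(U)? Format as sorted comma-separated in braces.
Constraint 1 (Y < U) on D(Y)={1,3,5} D(U)={1,2,3,4,5,6}: U {1,2,3,4,5,6}->{2,3,4,5,6}
Constraint 2 (Y < U) on D(Y)={1,3,5} D(U)={2,3,4,5,6}: no change
Constraint 3 (U < Y) on D(U)={2,3,4,5,6} D(Y)={1,3,5}: U {2,3,4,5,6}->{2,3,4}; Y {1,3,5}->{3,5}
Constraint 4 (Z < U) on D(Z)={3,4,5,6} D(U)={2,3,4}: Z {3,4,5,6}->{3}; U {2,3,4}->{4}
So after all 4 constraints: D(U) = {4}

Answer: {4}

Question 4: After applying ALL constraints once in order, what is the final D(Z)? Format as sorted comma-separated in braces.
Constraint 1 (Y < U) on D(Y)={1,3,5} D(U)={1,2,3,4,5,6}: U {1,2,3,4,5,6}->{2,3,4,5,6}
Constraint 2 (Y < U) on D(Y)={1,3,5} D(U)={2,3,4,5,6}: no change
Constraint 3 (U < Y) on D(U)={2,3,4,5,6} D(Y)={1,3,5}: U {2,3,4,5,6}->{2,3,4}; Y {1,3,5}->{3,5}
Constraint 4 (Z < U) on D(Z)={3,4,5,6} D(U)={2,3,4}: Z {3,4,5,6}->{3}; U {2,3,4}->{4}
So after all 4 constraints: D(Z) = {3}

Answer: {3}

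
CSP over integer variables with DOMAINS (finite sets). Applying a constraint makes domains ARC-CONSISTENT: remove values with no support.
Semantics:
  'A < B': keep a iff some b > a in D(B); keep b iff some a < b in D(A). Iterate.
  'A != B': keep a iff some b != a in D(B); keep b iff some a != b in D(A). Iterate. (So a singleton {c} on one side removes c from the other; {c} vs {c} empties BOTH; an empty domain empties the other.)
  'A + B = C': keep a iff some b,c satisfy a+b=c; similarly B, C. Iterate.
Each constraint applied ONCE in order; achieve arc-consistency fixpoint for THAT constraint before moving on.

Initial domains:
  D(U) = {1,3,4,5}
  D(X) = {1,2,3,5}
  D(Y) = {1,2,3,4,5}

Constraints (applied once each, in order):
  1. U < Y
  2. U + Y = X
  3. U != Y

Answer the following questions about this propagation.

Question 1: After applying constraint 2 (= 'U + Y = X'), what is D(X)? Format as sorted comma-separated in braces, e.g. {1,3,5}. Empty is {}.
Answer: {3,5}

Derivation:
Constraint 1 (U < Y) on D(U)={1,3,4,5} D(Y)={1,2,3,4,5}: U {1,3,4,5}->{1,3,4}; Y {1,2,3,4,5}->{2,3,4,5}
Constraint 2 (U + Y = X) on D(U)={1,3,4} D(Y)={2,3,4,5} D(X)={1,2,3,5}: U {1,3,4}->{1,3}; Y {2,3,4,5}->{2,4}; X {1,2,3,5}->{3,5}
So after constraint 2: D(X) = {3,5}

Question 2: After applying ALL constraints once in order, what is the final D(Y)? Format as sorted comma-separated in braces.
Constraint 1 (U < Y) on D(U)={1,3,4,5} D(Y)={1,2,3,4,5}: U {1,3,4,5}->{1,3,4}; Y {1,2,3,4,5}->{2,3,4,5}
Constraint 2 (U + Y = X) on D(U)={1,3,4} D(Y)={2,3,4,5} D(X)={1,2,3,5}: U {1,3,4}->{1,3}; Y {2,3,4,5}->{2,4}; X {1,2,3,5}->{3,5}
Constraint 3 (U != Y) on D(U)={1,3} D(Y)={2,4}: no change
So after all 3 constraints: D(Y) = {2,4}

Answer: {2,4}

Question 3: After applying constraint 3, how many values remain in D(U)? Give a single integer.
Answer: 2

Derivation:
Constraint 1 (U < Y) on D(U)={1,3,4,5} D(Y)={1,2,3,4,5}: U {1,3,4,5}->{1,3,4}; Y {1,2,3,4,5}->{2,3,4,5}
Constraint 2 (U + Y = X) on D(U)={1,3,4} D(Y)={2,3,4,5} D(X)={1,2,3,5}: U {1,3,4}->{1,3}; Y {2,3,4,5}->{2,4}; X {1,2,3,5}->{3,5}
Constraint 3 (U != Y) on D(U)={1,3} D(Y)={2,4}: no change
So after constraint 3: D(U)={1,3}, size = 2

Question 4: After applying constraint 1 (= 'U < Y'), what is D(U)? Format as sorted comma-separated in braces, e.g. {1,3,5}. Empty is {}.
Constraint 1 (U < Y) on D(U)={1,3,4,5} D(Y)={1,2,3,4,5}: U {1,3,4,5}->{1,3,4}; Y {1,2,3,4,5}->{2,3,4,5}
So after constraint 1: D(U) = {1,3,4}

Answer: {1,3,4}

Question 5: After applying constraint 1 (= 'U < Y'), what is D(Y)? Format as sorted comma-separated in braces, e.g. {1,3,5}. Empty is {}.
Constraint 1 (U < Y) on D(U)={1,3,4,5} D(Y)={1,2,3,4,5}: U {1,3,4,5}->{1,3,4}; Y {1,2,3,4,5}->{2,3,4,5}
So after constraint 1: D(Y) = {2,3,4,5}

Answer: {2,3,4,5}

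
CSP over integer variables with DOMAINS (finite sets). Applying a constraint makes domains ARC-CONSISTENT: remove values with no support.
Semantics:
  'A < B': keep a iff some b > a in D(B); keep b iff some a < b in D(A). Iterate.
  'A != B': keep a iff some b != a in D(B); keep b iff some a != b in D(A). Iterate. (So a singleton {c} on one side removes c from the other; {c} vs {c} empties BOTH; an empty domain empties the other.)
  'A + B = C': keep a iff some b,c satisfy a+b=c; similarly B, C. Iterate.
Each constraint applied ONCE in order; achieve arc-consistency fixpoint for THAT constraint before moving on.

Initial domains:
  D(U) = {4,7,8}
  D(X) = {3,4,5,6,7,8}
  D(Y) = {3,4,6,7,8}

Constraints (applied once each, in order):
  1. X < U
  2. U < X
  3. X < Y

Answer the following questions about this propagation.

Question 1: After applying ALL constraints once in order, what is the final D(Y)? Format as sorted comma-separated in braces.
Constraint 1 (X < U) on D(X)={3,4,5,6,7,8} D(U)={4,7,8}: X {3,4,5,6,7,8}->{3,4,5,6,7}
Constraint 2 (U < X) on D(U)={4,7,8} D(X)={3,4,5,6,7}: U {4,7,8}->{4}; X {3,4,5,6,7}->{5,6,7}
Constraint 3 (X < Y) on D(X)={5,6,7} D(Y)={3,4,6,7,8}: Y {3,4,6,7,8}->{6,7,8}
So after all 3 constraints: D(Y) = {6,7,8}

Answer: {6,7,8}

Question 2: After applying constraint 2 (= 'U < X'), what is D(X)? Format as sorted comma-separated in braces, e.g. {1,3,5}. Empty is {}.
Constraint 1 (X < U) on D(X)={3,4,5,6,7,8} D(U)={4,7,8}: X {3,4,5,6,7,8}->{3,4,5,6,7}
Constraint 2 (U < X) on D(U)={4,7,8} D(X)={3,4,5,6,7}: U {4,7,8}->{4}; X {3,4,5,6,7}->{5,6,7}
So after constraint 2: D(X) = {5,6,7}

Answer: {5,6,7}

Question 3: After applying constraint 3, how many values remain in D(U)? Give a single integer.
Answer: 1

Derivation:
Constraint 1 (X < U) on D(X)={3,4,5,6,7,8} D(U)={4,7,8}: X {3,4,5,6,7,8}->{3,4,5,6,7}
Constraint 2 (U < X) on D(U)={4,7,8} D(X)={3,4,5,6,7}: U {4,7,8}->{4}; X {3,4,5,6,7}->{5,6,7}
Constraint 3 (X < Y) on D(X)={5,6,7} D(Y)={3,4,6,7,8}: Y {3,4,6,7,8}->{6,7,8}
So after constraint 3: D(U)={4}, size = 1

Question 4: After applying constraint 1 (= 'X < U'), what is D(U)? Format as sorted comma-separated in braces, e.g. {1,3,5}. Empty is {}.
Constraint 1 (X < U) on D(X)={3,4,5,6,7,8} D(U)={4,7,8}: X {3,4,5,6,7,8}->{3,4,5,6,7}
So after constraint 1: D(U) = {4,7,8}

Answer: {4,7,8}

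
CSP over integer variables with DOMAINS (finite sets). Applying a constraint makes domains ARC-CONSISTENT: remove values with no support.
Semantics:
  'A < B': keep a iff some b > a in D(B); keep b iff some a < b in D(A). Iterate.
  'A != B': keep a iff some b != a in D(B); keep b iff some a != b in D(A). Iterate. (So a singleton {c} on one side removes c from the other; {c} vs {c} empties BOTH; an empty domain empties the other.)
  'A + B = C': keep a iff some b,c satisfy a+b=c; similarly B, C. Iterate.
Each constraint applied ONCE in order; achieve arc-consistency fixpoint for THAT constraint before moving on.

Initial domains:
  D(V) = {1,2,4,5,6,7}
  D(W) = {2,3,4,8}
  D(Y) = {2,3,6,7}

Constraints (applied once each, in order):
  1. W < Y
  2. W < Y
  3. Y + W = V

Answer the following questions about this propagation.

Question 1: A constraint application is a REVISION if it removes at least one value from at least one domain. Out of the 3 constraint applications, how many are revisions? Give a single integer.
Answer: 2

Derivation:
Constraint 1 (W < Y) on D(W)={2,3,4,8} D(Y)={2,3,6,7}: W {2,3,4,8}->{2,3,4}; Y {2,3,6,7}->{3,6,7} => REVISION
Constraint 2 (W < Y) on D(W)={2,3,4} D(Y)={3,6,7}: no change => not a revision
Constraint 3 (Y + W = V) on D(Y)={3,6,7} D(W)={2,3,4} D(V)={1,2,4,5,6,7}: Y {3,6,7}->{3}; V {1,2,4,5,6,7}->{5,6,7} => REVISION
Total revisions = 2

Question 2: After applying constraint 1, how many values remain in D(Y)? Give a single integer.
Constraint 1 (W < Y) on D(W)={2,3,4,8} D(Y)={2,3,6,7}: W {2,3,4,8}->{2,3,4}; Y {2,3,6,7}->{3,6,7}
So after constraint 1: D(Y)={3,6,7}, size = 3

Answer: 3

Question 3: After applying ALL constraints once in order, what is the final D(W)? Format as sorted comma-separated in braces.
Answer: {2,3,4}

Derivation:
Constraint 1 (W < Y) on D(W)={2,3,4,8} D(Y)={2,3,6,7}: W {2,3,4,8}->{2,3,4}; Y {2,3,6,7}->{3,6,7}
Constraint 2 (W < Y) on D(W)={2,3,4} D(Y)={3,6,7}: no change
Constraint 3 (Y + W = V) on D(Y)={3,6,7} D(W)={2,3,4} D(V)={1,2,4,5,6,7}: Y {3,6,7}->{3}; V {1,2,4,5,6,7}->{5,6,7}
So after all 3 constraints: D(W) = {2,3,4}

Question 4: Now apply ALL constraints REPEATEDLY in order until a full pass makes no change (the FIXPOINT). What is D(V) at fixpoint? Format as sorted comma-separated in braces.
pass 0 (initial): D(V)={1,2,4,5,6,7}
pass 1: V {1,2,4,5,6,7}->{5,6,7}; W {2,3,4,8}->{2,3,4}; Y {2,3,6,7}->{3}
pass 2: V {5,6,7}->{5}; W {2,3,4}->{2}
pass 3: no change
Fixpoint after 3 passes: D(V) = {5}

Answer: {5}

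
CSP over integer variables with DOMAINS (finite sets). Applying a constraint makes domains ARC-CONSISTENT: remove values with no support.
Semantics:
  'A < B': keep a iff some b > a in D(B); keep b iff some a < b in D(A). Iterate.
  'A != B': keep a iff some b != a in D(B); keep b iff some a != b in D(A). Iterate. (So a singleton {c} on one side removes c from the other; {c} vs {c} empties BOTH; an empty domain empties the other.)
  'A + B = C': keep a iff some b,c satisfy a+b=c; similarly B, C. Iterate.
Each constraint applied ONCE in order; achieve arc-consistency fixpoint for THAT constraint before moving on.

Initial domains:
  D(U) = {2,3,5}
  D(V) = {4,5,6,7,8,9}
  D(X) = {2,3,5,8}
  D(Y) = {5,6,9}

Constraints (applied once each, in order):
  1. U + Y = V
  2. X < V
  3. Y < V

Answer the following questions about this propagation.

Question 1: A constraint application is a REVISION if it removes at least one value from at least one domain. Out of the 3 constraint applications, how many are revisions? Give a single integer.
Constraint 1 (U + Y = V) on D(U)={2,3,5} D(Y)={5,6,9} D(V)={4,5,6,7,8,9}: U {2,3,5}->{2,3}; Y {5,6,9}->{5,6}; V {4,5,6,7,8,9}->{7,8,9} => REVISION
Constraint 2 (X < V) on D(X)={2,3,5,8} D(V)={7,8,9}: no change => not a revision
Constraint 3 (Y < V) on D(Y)={5,6} D(V)={7,8,9}: no change => not a revision
Total revisions = 1

Answer: 1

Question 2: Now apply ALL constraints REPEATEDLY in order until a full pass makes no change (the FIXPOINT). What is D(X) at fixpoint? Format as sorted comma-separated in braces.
Answer: {2,3,5,8}

Derivation:
pass 0 (initial): D(X)={2,3,5,8}
pass 1: U {2,3,5}->{2,3}; V {4,5,6,7,8,9}->{7,8,9}; Y {5,6,9}->{5,6}
pass 2: no change
Fixpoint after 2 passes: D(X) = {2,3,5,8}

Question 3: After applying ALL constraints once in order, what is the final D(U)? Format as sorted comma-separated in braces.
Answer: {2,3}

Derivation:
Constraint 1 (U + Y = V) on D(U)={2,3,5} D(Y)={5,6,9} D(V)={4,5,6,7,8,9}: U {2,3,5}->{2,3}; Y {5,6,9}->{5,6}; V {4,5,6,7,8,9}->{7,8,9}
Constraint 2 (X < V) on D(X)={2,3,5,8} D(V)={7,8,9}: no change
Constraint 3 (Y < V) on D(Y)={5,6} D(V)={7,8,9}: no change
So after all 3 constraints: D(U) = {2,3}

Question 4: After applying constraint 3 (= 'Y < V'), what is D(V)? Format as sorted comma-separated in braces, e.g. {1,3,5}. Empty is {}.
Answer: {7,8,9}

Derivation:
Constraint 1 (U + Y = V) on D(U)={2,3,5} D(Y)={5,6,9} D(V)={4,5,6,7,8,9}: U {2,3,5}->{2,3}; Y {5,6,9}->{5,6}; V {4,5,6,7,8,9}->{7,8,9}
Constraint 2 (X < V) on D(X)={2,3,5,8} D(V)={7,8,9}: no change
Constraint 3 (Y < V) on D(Y)={5,6} D(V)={7,8,9}: no change
So after constraint 3: D(V) = {7,8,9}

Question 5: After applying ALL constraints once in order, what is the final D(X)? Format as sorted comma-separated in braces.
Constraint 1 (U + Y = V) on D(U)={2,3,5} D(Y)={5,6,9} D(V)={4,5,6,7,8,9}: U {2,3,5}->{2,3}; Y {5,6,9}->{5,6}; V {4,5,6,7,8,9}->{7,8,9}
Constraint 2 (X < V) on D(X)={2,3,5,8} D(V)={7,8,9}: no change
Constraint 3 (Y < V) on D(Y)={5,6} D(V)={7,8,9}: no change
So after all 3 constraints: D(X) = {2,3,5,8}

Answer: {2,3,5,8}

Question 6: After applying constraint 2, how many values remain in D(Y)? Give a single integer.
Answer: 2

Derivation:
Constraint 1 (U + Y = V) on D(U)={2,3,5} D(Y)={5,6,9} D(V)={4,5,6,7,8,9}: U {2,3,5}->{2,3}; Y {5,6,9}->{5,6}; V {4,5,6,7,8,9}->{7,8,9}
Constraint 2 (X < V) on D(X)={2,3,5,8} D(V)={7,8,9}: no change
So after constraint 2: D(Y)={5,6}, size = 2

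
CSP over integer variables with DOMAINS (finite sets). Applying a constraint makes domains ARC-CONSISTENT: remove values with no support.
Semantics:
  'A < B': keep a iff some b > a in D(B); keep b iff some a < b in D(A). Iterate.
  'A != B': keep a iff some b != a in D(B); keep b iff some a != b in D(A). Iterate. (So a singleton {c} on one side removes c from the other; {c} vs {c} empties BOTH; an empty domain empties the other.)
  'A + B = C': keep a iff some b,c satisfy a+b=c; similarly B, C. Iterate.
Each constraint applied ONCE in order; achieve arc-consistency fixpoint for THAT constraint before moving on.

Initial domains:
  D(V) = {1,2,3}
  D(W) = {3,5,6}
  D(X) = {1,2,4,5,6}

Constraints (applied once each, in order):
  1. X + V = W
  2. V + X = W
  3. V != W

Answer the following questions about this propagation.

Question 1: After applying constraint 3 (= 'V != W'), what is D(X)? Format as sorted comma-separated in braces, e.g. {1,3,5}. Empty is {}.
Constraint 1 (X + V = W) on D(X)={1,2,4,5,6} D(V)={1,2,3} D(W)={3,5,6}: X {1,2,4,5,6}->{1,2,4,5}
Constraint 2 (V + X = W) on D(V)={1,2,3} D(X)={1,2,4,5} D(W)={3,5,6}: no change
Constraint 3 (V != W) on D(V)={1,2,3} D(W)={3,5,6}: no change
So after constraint 3: D(X) = {1,2,4,5}

Answer: {1,2,4,5}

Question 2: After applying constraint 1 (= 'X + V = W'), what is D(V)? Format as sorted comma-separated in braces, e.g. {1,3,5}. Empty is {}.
Constraint 1 (X + V = W) on D(X)={1,2,4,5,6} D(V)={1,2,3} D(W)={3,5,6}: X {1,2,4,5,6}->{1,2,4,5}
So after constraint 1: D(V) = {1,2,3}

Answer: {1,2,3}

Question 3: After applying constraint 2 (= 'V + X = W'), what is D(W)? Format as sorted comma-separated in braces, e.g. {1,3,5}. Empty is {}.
Answer: {3,5,6}

Derivation:
Constraint 1 (X + V = W) on D(X)={1,2,4,5,6} D(V)={1,2,3} D(W)={3,5,6}: X {1,2,4,5,6}->{1,2,4,5}
Constraint 2 (V + X = W) on D(V)={1,2,3} D(X)={1,2,4,5} D(W)={3,5,6}: no change
So after constraint 2: D(W) = {3,5,6}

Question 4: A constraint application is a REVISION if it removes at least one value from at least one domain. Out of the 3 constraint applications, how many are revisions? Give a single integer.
Answer: 1

Derivation:
Constraint 1 (X + V = W) on D(X)={1,2,4,5,6} D(V)={1,2,3} D(W)={3,5,6}: X {1,2,4,5,6}->{1,2,4,5} => REVISION
Constraint 2 (V + X = W) on D(V)={1,2,3} D(X)={1,2,4,5} D(W)={3,5,6}: no change => not a revision
Constraint 3 (V != W) on D(V)={1,2,3} D(W)={3,5,6}: no change => not a revision
Total revisions = 1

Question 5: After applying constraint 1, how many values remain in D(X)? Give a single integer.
Answer: 4

Derivation:
Constraint 1 (X + V = W) on D(X)={1,2,4,5,6} D(V)={1,2,3} D(W)={3,5,6}: X {1,2,4,5,6}->{1,2,4,5}
So after constraint 1: D(X)={1,2,4,5}, size = 4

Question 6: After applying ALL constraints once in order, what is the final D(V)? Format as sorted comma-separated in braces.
Answer: {1,2,3}

Derivation:
Constraint 1 (X + V = W) on D(X)={1,2,4,5,6} D(V)={1,2,3} D(W)={3,5,6}: X {1,2,4,5,6}->{1,2,4,5}
Constraint 2 (V + X = W) on D(V)={1,2,3} D(X)={1,2,4,5} D(W)={3,5,6}: no change
Constraint 3 (V != W) on D(V)={1,2,3} D(W)={3,5,6}: no change
So after all 3 constraints: D(V) = {1,2,3}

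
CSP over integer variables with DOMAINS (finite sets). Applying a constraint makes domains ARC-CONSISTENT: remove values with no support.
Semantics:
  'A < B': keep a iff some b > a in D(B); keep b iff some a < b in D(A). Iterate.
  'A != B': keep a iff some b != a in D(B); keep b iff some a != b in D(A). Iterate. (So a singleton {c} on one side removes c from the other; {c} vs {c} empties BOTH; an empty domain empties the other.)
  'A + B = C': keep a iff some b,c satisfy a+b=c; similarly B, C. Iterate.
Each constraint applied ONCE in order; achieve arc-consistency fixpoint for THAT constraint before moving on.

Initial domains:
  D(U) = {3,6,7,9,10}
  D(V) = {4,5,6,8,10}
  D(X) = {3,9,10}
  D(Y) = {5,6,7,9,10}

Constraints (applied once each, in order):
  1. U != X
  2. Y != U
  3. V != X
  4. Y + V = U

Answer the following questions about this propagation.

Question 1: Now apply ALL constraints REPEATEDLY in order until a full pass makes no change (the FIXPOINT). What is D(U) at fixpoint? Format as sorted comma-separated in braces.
pass 0 (initial): D(U)={3,6,7,9,10}
pass 1: U {3,6,7,9,10}->{9,10}; V {4,5,6,8,10}->{4,5}; Y {5,6,7,9,10}->{5,6}
pass 2: no change
Fixpoint after 2 passes: D(U) = {9,10}

Answer: {9,10}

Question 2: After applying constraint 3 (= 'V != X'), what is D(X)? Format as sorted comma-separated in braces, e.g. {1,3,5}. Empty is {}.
Answer: {3,9,10}

Derivation:
Constraint 1 (U != X) on D(U)={3,6,7,9,10} D(X)={3,9,10}: no change
Constraint 2 (Y != U) on D(Y)={5,6,7,9,10} D(U)={3,6,7,9,10}: no change
Constraint 3 (V != X) on D(V)={4,5,6,8,10} D(X)={3,9,10}: no change
So after constraint 3: D(X) = {3,9,10}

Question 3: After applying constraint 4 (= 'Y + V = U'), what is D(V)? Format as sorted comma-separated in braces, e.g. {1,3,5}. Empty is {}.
Constraint 1 (U != X) on D(U)={3,6,7,9,10} D(X)={3,9,10}: no change
Constraint 2 (Y != U) on D(Y)={5,6,7,9,10} D(U)={3,6,7,9,10}: no change
Constraint 3 (V != X) on D(V)={4,5,6,8,10} D(X)={3,9,10}: no change
Constraint 4 (Y + V = U) on D(Y)={5,6,7,9,10} D(V)={4,5,6,8,10} D(U)={3,6,7,9,10}: Y {5,6,7,9,10}->{5,6}; V {4,5,6,8,10}->{4,5}; U {3,6,7,9,10}->{9,10}
So after constraint 4: D(V) = {4,5}

Answer: {4,5}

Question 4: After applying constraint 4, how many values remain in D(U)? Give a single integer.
Answer: 2

Derivation:
Constraint 1 (U != X) on D(U)={3,6,7,9,10} D(X)={3,9,10}: no change
Constraint 2 (Y != U) on D(Y)={5,6,7,9,10} D(U)={3,6,7,9,10}: no change
Constraint 3 (V != X) on D(V)={4,5,6,8,10} D(X)={3,9,10}: no change
Constraint 4 (Y + V = U) on D(Y)={5,6,7,9,10} D(V)={4,5,6,8,10} D(U)={3,6,7,9,10}: Y {5,6,7,9,10}->{5,6}; V {4,5,6,8,10}->{4,5}; U {3,6,7,9,10}->{9,10}
So after constraint 4: D(U)={9,10}, size = 2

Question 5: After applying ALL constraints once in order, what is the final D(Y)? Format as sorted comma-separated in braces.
Constraint 1 (U != X) on D(U)={3,6,7,9,10} D(X)={3,9,10}: no change
Constraint 2 (Y != U) on D(Y)={5,6,7,9,10} D(U)={3,6,7,9,10}: no change
Constraint 3 (V != X) on D(V)={4,5,6,8,10} D(X)={3,9,10}: no change
Constraint 4 (Y + V = U) on D(Y)={5,6,7,9,10} D(V)={4,5,6,8,10} D(U)={3,6,7,9,10}: Y {5,6,7,9,10}->{5,6}; V {4,5,6,8,10}->{4,5}; U {3,6,7,9,10}->{9,10}
So after all 4 constraints: D(Y) = {5,6}

Answer: {5,6}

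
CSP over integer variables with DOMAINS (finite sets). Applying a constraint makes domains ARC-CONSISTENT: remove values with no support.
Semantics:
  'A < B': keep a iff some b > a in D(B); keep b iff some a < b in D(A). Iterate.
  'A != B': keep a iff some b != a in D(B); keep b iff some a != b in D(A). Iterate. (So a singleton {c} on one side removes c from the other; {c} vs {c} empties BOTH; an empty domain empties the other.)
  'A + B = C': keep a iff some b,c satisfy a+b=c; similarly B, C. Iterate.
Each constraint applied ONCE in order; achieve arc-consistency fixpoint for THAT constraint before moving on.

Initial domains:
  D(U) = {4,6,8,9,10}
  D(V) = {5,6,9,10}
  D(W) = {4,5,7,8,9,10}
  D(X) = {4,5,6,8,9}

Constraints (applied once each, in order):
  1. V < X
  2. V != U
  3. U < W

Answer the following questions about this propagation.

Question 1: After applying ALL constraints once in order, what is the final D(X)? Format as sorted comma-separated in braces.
Constraint 1 (V < X) on D(V)={5,6,9,10} D(X)={4,5,6,8,9}: V {5,6,9,10}->{5,6}; X {4,5,6,8,9}->{6,8,9}
Constraint 2 (V != U) on D(V)={5,6} D(U)={4,6,8,9,10}: no change
Constraint 3 (U < W) on D(U)={4,6,8,9,10} D(W)={4,5,7,8,9,10}: U {4,6,8,9,10}->{4,6,8,9}; W {4,5,7,8,9,10}->{5,7,8,9,10}
So after all 3 constraints: D(X) = {6,8,9}

Answer: {6,8,9}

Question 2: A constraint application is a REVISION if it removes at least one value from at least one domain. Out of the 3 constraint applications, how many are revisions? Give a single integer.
Constraint 1 (V < X) on D(V)={5,6,9,10} D(X)={4,5,6,8,9}: V {5,6,9,10}->{5,6}; X {4,5,6,8,9}->{6,8,9} => REVISION
Constraint 2 (V != U) on D(V)={5,6} D(U)={4,6,8,9,10}: no change => not a revision
Constraint 3 (U < W) on D(U)={4,6,8,9,10} D(W)={4,5,7,8,9,10}: U {4,6,8,9,10}->{4,6,8,9}; W {4,5,7,8,9,10}->{5,7,8,9,10} => REVISION
Total revisions = 2

Answer: 2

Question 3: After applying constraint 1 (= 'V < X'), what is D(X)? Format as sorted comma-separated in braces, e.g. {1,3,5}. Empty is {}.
Answer: {6,8,9}

Derivation:
Constraint 1 (V < X) on D(V)={5,6,9,10} D(X)={4,5,6,8,9}: V {5,6,9,10}->{5,6}; X {4,5,6,8,9}->{6,8,9}
So after constraint 1: D(X) = {6,8,9}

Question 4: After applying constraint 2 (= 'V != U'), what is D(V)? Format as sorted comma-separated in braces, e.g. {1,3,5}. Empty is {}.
Answer: {5,6}

Derivation:
Constraint 1 (V < X) on D(V)={5,6,9,10} D(X)={4,5,6,8,9}: V {5,6,9,10}->{5,6}; X {4,5,6,8,9}->{6,8,9}
Constraint 2 (V != U) on D(V)={5,6} D(U)={4,6,8,9,10}: no change
So after constraint 2: D(V) = {5,6}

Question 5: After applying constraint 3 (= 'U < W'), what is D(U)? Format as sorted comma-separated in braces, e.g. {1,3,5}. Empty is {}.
Constraint 1 (V < X) on D(V)={5,6,9,10} D(X)={4,5,6,8,9}: V {5,6,9,10}->{5,6}; X {4,5,6,8,9}->{6,8,9}
Constraint 2 (V != U) on D(V)={5,6} D(U)={4,6,8,9,10}: no change
Constraint 3 (U < W) on D(U)={4,6,8,9,10} D(W)={4,5,7,8,9,10}: U {4,6,8,9,10}->{4,6,8,9}; W {4,5,7,8,9,10}->{5,7,8,9,10}
So after constraint 3: D(U) = {4,6,8,9}

Answer: {4,6,8,9}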